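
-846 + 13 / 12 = -10139 / 12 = -844.92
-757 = -757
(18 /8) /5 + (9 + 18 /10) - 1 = 41 /4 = 10.25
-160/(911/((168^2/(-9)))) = 501760/911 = 550.78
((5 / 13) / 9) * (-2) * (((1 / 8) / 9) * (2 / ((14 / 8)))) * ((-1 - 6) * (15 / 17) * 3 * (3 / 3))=50 / 1989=0.03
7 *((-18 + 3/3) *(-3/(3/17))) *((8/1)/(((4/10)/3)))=121380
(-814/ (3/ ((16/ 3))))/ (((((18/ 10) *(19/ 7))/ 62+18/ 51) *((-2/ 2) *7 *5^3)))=13727296/ 3583575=3.83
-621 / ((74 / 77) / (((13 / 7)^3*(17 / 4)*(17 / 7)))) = -4337227323 / 101528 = -42719.52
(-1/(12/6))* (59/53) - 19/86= -1772/2279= -0.78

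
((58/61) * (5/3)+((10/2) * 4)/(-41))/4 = 4115/15006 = 0.27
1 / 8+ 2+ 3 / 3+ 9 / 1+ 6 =145 / 8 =18.12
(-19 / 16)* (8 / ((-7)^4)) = -19 / 4802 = -0.00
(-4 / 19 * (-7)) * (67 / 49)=2.02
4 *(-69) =-276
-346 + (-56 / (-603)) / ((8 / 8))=-208582 / 603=-345.91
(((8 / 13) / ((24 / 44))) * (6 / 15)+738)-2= 143608 / 195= 736.45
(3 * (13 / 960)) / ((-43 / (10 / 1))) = -13 / 1376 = -0.01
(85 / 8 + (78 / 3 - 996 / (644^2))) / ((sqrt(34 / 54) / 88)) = 250613715 * sqrt(51) / 440657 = 4061.53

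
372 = 372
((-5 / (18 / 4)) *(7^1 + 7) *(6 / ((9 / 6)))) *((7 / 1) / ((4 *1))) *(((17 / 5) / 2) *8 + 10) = -23128 / 9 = -2569.78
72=72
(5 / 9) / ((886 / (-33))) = -55 / 2658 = -0.02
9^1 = 9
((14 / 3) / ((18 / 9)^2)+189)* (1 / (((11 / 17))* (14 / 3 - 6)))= -19397 / 88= -220.42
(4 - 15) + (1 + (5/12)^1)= -9.58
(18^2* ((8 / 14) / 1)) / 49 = 1296 / 343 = 3.78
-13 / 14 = -0.93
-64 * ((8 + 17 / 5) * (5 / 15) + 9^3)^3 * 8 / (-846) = 12592337649664 / 52875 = 238152957.91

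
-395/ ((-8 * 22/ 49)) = 19355/ 176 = 109.97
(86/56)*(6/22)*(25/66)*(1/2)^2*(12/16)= 3225/108416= 0.03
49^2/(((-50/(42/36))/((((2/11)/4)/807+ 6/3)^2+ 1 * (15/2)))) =-60924080037457/94561354800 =-644.28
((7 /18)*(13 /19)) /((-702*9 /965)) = -6755 /166212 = -0.04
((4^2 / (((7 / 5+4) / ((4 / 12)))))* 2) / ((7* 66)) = 80 / 18711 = 0.00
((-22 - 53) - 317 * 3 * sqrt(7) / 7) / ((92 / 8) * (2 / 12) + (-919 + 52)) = 900 / 10381 + 11412 * sqrt(7) / 72667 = 0.50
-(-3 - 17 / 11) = 50 / 11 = 4.55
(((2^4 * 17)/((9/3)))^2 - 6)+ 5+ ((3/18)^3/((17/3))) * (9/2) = 20121209/2448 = 8219.45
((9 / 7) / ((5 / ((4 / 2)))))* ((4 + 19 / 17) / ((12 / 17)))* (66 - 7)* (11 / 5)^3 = 20496069 / 8750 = 2342.41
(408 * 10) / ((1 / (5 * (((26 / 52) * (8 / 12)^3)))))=27200 / 9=3022.22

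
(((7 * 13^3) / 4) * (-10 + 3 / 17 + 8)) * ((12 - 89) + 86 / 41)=525142.10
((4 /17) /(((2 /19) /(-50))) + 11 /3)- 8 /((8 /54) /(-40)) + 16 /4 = 104851 /51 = 2055.90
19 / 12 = 1.58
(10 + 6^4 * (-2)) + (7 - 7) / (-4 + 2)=-2582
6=6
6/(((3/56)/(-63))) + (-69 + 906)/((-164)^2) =-189777339/26896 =-7055.97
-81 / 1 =-81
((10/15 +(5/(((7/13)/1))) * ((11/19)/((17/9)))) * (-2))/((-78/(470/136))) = 5599345/17988516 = 0.31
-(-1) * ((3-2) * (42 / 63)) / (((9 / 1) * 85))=2 / 2295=0.00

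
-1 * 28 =-28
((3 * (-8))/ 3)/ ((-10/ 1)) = 4/ 5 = 0.80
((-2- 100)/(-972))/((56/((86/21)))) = 731/95256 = 0.01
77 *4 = 308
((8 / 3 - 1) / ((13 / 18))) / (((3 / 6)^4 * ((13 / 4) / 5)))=9600 / 169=56.80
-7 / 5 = -1.40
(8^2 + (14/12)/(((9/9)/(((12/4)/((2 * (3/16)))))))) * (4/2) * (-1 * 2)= -880/3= -293.33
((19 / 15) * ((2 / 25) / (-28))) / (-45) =19 / 236250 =0.00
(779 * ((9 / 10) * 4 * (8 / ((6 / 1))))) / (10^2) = 37.39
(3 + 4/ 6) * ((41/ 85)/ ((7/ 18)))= 2706/ 595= 4.55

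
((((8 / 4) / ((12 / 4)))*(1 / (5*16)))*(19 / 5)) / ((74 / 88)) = 209 / 5550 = 0.04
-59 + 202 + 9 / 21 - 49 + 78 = 1207 / 7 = 172.43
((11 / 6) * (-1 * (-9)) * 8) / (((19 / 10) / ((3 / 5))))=792 / 19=41.68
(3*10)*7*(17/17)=210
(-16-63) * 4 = -316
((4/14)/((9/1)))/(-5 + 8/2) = -2/63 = -0.03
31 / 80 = 0.39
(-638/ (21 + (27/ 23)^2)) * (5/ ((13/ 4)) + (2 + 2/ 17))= -136350808/ 1308099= -104.24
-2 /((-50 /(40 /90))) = 4 /225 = 0.02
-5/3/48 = -5/144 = -0.03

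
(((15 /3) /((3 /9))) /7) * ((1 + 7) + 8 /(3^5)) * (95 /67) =927200 /37989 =24.41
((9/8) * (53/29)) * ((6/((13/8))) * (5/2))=7155/377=18.98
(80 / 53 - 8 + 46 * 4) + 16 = 10256 / 53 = 193.51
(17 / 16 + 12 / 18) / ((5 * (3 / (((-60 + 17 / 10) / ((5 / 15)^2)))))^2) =84632361 / 40000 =2115.81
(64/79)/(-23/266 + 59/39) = 663936/1168963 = 0.57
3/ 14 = 0.21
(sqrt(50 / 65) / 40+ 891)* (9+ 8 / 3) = 7* sqrt(130) / 312+ 10395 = 10395.26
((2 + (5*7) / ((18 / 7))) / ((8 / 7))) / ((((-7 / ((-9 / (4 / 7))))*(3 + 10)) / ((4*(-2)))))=-1967 / 104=-18.91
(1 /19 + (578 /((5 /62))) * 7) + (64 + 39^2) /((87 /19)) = 417519716 /8265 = 50516.60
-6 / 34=-3 / 17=-0.18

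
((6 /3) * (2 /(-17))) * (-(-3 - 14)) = -4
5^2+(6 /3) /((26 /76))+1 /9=30.96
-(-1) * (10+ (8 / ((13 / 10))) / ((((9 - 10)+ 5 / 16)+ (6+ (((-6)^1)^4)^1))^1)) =2708010 / 270673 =10.00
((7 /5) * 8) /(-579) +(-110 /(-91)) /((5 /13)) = 63298 /20265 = 3.12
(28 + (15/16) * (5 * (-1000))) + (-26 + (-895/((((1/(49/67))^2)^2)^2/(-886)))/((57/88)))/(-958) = -105636939692899857684535/22173731600657938446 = -4764.06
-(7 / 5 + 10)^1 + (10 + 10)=43 / 5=8.60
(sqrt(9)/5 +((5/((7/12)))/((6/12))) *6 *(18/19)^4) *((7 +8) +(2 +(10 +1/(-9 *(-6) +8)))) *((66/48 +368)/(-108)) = -41868365423825/5429694144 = -7711.00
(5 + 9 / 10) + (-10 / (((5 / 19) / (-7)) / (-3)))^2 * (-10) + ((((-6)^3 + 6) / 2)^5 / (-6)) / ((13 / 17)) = 180392632471 / 65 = 2775271268.78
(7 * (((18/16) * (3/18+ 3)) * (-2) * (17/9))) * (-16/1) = 1507.33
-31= -31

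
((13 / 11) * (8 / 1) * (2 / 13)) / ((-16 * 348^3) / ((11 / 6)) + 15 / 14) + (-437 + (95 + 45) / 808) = -4998015250487285 / 11441642364366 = -436.83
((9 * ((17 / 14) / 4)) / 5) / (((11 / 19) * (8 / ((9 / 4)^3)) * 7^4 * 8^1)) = 2119203 / 30290247680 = 0.00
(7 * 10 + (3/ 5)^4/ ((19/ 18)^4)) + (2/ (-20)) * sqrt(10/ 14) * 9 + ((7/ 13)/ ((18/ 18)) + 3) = 77977337228/ 1058858125 - 9 * sqrt(35)/ 70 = 72.88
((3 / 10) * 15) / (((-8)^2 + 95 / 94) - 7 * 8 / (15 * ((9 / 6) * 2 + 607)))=1935225 / 27955193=0.07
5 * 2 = 10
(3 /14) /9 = 1 /42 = 0.02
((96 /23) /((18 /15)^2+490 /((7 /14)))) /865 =60 /12203593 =0.00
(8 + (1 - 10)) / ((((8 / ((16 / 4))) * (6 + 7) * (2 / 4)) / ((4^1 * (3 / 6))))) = -2 / 13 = -0.15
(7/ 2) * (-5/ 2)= -35/ 4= -8.75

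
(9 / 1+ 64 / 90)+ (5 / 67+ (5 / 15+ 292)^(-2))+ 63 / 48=411775949051 / 37102782960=11.10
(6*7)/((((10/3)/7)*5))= 441/25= 17.64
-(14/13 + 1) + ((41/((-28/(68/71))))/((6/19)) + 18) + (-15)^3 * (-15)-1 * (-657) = 1988443127/38766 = 51293.48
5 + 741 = 746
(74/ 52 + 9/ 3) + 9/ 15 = 653/ 130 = 5.02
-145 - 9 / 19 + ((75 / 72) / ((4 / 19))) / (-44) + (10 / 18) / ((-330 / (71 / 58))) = -277237199 / 1904256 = -145.59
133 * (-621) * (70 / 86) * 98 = -283293990 / 43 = -6588232.33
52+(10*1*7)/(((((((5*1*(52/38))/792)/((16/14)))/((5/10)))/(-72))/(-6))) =26003620/13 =2000278.46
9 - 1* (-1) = 10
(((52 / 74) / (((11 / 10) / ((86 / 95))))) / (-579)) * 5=-22360 / 4477407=-0.00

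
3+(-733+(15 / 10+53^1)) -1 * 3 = -1357 / 2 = -678.50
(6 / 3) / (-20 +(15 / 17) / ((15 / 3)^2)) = -170 / 1697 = -0.10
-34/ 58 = -17/ 29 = -0.59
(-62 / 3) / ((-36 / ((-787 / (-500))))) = 24397 / 27000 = 0.90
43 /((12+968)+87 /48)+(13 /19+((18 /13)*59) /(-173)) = 171706759 /671261279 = 0.26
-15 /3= -5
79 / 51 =1.55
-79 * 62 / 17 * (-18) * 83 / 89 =4836.49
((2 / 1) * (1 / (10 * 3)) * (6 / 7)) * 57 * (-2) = -228 / 35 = -6.51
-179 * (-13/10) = 2327/10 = 232.70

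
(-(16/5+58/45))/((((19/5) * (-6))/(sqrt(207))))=101 * sqrt(23)/171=2.83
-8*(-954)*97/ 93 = 246768/ 31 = 7960.26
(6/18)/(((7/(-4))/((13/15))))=-52/315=-0.17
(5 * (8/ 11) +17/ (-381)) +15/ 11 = 1888/ 381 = 4.96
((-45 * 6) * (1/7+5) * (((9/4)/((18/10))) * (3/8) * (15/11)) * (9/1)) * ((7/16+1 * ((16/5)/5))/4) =-42416865/19712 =-2151.83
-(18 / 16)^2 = -81 / 64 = -1.27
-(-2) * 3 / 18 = 1 / 3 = 0.33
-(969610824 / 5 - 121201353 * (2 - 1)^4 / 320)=-61933891383 / 320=-193543410.57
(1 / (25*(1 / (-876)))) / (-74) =438 / 925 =0.47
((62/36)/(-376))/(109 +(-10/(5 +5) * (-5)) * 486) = -31/17183952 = -0.00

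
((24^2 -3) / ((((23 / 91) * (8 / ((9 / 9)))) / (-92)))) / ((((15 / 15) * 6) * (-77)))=2483 / 44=56.43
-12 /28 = -3 /7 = -0.43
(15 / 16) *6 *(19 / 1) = 855 / 8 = 106.88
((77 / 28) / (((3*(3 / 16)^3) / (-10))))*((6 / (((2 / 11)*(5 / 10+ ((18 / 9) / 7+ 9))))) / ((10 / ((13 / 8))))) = -2818816 / 3699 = -762.05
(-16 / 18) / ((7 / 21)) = -8 / 3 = -2.67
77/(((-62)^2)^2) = 0.00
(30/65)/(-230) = -3/1495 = -0.00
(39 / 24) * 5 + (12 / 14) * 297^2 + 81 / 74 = 156678287 / 2072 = 75616.93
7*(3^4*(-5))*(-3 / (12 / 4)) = 2835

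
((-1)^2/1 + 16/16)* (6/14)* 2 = 12/7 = 1.71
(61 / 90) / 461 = 61 / 41490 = 0.00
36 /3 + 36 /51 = 216 /17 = 12.71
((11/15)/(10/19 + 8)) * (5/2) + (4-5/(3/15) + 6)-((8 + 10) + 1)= -32839/972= -33.78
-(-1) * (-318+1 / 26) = -8267 / 26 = -317.96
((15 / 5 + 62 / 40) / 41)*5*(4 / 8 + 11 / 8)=1.04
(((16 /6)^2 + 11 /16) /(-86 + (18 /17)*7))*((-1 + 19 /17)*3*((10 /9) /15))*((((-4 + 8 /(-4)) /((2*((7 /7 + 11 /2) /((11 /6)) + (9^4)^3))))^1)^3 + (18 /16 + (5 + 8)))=-2202028101123818663884753719685386070489 /60090540790068362532332644646082004548000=-0.04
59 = 59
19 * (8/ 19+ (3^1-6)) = -49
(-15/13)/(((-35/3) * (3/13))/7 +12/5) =-75/131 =-0.57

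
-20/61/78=-10/2379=-0.00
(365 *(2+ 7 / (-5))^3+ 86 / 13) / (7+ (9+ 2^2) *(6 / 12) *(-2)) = -27773 / 1950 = -14.24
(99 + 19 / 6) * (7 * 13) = 55783 / 6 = 9297.17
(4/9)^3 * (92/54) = 2944/19683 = 0.15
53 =53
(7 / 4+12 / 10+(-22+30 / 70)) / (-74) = 2607 / 10360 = 0.25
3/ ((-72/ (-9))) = 0.38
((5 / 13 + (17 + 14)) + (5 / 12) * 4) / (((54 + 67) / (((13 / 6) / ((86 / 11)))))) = 1289 / 17028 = 0.08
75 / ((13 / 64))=4800 / 13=369.23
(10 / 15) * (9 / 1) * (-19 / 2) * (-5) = 285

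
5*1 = 5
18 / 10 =9 / 5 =1.80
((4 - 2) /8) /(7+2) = 1 /36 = 0.03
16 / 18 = 8 / 9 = 0.89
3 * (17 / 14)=51 / 14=3.64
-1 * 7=-7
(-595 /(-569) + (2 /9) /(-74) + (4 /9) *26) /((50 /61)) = 72805879 /4736925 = 15.37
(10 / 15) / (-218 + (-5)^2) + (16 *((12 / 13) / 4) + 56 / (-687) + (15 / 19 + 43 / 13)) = 19409414 / 2519229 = 7.70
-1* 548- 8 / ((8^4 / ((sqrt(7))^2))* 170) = -47697927 / 87040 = -548.00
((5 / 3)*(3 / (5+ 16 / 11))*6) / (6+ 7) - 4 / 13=46 / 923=0.05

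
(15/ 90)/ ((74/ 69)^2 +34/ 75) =39675/ 381716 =0.10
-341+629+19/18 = 5203/18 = 289.06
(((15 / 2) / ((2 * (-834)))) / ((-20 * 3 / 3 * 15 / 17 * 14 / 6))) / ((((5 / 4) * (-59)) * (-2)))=17 / 22962800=0.00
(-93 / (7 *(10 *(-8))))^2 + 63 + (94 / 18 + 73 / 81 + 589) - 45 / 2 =16146553369 / 25401600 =635.65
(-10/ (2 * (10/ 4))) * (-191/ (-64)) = -191/ 32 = -5.97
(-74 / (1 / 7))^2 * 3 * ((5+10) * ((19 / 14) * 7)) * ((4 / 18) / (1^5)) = 25490780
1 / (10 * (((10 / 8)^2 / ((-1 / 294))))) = -4 / 18375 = -0.00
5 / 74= 0.07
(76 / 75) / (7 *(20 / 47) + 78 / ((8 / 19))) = 14288 / 2654025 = 0.01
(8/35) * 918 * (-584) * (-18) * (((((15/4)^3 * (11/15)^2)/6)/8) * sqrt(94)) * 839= 30614374197 * sqrt(94)/28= 10600620367.30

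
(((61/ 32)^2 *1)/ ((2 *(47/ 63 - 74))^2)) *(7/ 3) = 34460181/ 87237529600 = 0.00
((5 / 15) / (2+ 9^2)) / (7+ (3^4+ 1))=1 / 22161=0.00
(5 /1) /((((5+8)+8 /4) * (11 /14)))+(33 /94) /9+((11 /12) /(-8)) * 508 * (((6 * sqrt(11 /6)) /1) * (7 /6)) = 479 /1034- 9779 * sqrt(66) /144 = -551.24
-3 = -3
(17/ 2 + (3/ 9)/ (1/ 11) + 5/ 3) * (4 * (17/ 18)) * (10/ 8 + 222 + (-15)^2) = 2529923/ 108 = 23425.21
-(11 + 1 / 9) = -100 / 9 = -11.11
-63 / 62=-1.02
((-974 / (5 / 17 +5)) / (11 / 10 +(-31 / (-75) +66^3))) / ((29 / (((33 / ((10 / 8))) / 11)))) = -0.00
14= 14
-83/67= -1.24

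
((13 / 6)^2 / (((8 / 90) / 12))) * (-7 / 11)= -17745 / 44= -403.30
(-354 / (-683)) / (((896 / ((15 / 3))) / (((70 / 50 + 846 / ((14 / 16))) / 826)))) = 101667 / 29986432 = 0.00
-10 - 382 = -392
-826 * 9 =-7434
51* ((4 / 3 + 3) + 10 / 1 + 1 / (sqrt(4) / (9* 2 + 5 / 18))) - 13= 14209 / 12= 1184.08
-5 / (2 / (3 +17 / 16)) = -325 / 32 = -10.16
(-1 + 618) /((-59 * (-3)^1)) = 617 /177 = 3.49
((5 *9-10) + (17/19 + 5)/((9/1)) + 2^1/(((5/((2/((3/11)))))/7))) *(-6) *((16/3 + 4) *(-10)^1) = 5380592/171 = 31465.45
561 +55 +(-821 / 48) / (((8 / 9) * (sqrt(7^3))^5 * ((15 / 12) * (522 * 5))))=616- 821 * sqrt(7) / 802460299200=616.00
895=895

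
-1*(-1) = 1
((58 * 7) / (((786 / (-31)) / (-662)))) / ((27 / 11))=4318.69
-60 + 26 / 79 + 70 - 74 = -5030 / 79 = -63.67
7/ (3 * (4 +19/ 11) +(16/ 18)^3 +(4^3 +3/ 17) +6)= 954261/ 12004688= 0.08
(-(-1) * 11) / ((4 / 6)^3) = 297 / 8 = 37.12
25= 25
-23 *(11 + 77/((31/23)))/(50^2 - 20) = -3036/4805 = -0.63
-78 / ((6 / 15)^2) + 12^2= -687 / 2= -343.50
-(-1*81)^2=-6561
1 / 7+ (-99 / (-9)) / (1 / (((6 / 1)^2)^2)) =99793 / 7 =14256.14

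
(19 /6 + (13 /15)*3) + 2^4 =653 /30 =21.77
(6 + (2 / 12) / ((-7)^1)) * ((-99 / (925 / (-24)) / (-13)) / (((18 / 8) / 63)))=-397584 / 12025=-33.06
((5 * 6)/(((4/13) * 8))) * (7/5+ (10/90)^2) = 17.21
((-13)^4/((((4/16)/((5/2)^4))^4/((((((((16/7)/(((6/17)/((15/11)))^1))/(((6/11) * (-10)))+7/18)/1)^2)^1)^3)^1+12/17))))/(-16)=-1236649179158568551177978515625/278632736372293632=-4438276690884.69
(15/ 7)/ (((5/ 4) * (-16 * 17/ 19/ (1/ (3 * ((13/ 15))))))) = -285/ 6188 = -0.05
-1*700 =-700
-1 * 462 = -462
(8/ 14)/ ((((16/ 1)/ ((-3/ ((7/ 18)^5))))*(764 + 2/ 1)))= -708588/ 45059567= -0.02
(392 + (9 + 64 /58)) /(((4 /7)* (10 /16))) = 163254 /145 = 1125.89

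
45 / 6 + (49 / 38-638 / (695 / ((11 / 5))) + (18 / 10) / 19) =453238 / 66025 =6.86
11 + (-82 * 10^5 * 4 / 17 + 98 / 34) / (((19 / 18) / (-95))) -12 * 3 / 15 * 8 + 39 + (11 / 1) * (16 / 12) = 173646844.88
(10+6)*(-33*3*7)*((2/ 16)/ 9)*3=-462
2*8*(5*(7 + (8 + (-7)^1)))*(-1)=-640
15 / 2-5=2.50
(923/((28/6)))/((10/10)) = 197.79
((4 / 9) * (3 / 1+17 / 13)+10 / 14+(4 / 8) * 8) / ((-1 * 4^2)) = -5429 / 13104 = -0.41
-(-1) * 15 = 15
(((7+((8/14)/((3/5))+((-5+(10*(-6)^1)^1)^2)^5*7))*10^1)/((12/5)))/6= 2473779089575561525525/378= 6544389125861273877.05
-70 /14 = -5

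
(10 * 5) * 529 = 26450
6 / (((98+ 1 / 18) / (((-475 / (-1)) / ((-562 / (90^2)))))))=-418.91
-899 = -899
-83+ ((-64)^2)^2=16777133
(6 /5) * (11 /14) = 33 /35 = 0.94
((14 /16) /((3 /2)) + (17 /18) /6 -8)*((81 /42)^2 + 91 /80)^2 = -362483521 /2116800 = -171.24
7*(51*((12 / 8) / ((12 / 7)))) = 2499 / 8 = 312.38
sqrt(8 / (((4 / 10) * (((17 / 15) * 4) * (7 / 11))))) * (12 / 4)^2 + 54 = 45 * sqrt(3927) / 119 + 54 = 77.70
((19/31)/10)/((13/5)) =19/806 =0.02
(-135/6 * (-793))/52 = 2745/8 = 343.12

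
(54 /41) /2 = 27 /41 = 0.66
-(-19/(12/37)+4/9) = 2093/36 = 58.14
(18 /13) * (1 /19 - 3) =-1008 /247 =-4.08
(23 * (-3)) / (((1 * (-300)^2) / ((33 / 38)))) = -253 / 380000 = -0.00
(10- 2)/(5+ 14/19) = 152/109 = 1.39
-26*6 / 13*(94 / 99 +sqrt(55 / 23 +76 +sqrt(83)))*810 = -9720*sqrt(529*sqrt(83) +41469) / 23- 101520 / 11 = -100152.27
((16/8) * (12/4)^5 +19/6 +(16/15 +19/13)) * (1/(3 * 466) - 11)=-2948708897/545220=-5408.29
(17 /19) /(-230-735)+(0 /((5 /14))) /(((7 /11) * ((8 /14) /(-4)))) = -17 /18335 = -0.00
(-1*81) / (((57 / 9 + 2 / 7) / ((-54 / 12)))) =55.07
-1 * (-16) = 16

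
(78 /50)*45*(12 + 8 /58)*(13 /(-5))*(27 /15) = -14455584 /3625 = -3987.75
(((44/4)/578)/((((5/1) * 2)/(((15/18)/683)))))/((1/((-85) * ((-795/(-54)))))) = -14575/5015952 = -0.00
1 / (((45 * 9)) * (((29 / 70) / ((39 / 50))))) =91 / 19575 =0.00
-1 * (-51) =51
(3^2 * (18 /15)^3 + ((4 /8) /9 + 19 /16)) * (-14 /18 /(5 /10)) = -2116177 /81000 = -26.13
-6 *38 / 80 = -57 / 20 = -2.85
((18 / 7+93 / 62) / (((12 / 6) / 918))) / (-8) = -26163 / 112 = -233.60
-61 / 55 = -1.11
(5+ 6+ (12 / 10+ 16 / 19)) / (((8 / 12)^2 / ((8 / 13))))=22302 / 1235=18.06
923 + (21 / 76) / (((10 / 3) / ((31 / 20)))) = 14031553 / 15200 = 923.13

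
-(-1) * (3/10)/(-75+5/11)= -33/8200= -0.00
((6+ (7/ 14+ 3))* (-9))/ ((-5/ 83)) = 14193/ 10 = 1419.30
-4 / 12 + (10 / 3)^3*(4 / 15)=773 / 81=9.54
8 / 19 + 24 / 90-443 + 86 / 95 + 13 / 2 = -247897 / 570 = -434.91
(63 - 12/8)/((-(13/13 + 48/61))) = -7503/218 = -34.42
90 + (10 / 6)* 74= 640 / 3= 213.33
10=10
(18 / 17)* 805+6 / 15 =72484 / 85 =852.75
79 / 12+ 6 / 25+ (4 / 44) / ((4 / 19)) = 11971 / 1650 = 7.26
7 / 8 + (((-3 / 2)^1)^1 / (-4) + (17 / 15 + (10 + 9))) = 1283 / 60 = 21.38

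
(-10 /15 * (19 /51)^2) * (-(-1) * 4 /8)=-361 /7803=-0.05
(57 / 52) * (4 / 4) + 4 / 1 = 265 / 52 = 5.10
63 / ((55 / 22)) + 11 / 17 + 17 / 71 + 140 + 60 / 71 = 1007432 / 6035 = 166.93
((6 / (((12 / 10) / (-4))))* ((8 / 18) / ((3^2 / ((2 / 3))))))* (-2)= 1.32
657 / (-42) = -219 / 14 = -15.64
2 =2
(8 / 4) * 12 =24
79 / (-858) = -79 / 858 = -0.09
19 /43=0.44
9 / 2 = 4.50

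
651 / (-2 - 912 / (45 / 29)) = -9765 / 8846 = -1.10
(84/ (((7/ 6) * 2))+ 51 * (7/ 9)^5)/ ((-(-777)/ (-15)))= -4971535/ 5097897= -0.98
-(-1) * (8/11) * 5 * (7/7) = 40/11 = 3.64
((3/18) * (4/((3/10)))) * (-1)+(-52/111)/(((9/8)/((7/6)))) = -8116/2997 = -2.71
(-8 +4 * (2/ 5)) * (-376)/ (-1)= -12032/ 5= -2406.40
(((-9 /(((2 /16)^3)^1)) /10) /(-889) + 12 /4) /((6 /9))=46917 /8890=5.28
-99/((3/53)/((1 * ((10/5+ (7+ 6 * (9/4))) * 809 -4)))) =-63658353/2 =-31829176.50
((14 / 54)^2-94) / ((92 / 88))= -1506494 / 16767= -89.85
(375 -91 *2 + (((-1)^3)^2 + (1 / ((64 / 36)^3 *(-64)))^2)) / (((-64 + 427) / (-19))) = -253300001346275 / 24945170055168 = -10.15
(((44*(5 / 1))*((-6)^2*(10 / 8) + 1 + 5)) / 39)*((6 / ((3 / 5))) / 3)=37400 / 39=958.97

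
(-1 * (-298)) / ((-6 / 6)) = -298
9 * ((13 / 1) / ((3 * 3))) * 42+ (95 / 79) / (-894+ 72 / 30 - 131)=220543667 / 403927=546.00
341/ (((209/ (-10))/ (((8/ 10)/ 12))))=-62/ 57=-1.09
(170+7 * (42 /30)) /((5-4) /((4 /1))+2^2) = 3596 /85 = 42.31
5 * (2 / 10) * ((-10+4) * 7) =-42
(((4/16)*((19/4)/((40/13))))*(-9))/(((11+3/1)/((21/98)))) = -6669/125440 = -0.05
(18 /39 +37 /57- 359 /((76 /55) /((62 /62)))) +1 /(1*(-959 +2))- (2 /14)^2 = -3995422127 /15443428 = -258.71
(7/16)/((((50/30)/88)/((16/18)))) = 308/15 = 20.53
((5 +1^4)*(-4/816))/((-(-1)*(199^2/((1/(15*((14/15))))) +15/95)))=-0.00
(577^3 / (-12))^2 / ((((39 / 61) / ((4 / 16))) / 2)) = 2251047783394666429 / 11232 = 200413798379154.77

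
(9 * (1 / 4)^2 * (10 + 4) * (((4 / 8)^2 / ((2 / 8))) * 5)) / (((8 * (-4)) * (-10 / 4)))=63 / 128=0.49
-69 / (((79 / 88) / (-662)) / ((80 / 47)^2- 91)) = -782302988016 / 174511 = -4482829.09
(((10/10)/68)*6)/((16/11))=33/544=0.06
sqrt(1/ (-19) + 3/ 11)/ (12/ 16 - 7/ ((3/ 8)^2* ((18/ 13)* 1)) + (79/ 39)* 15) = -4212* sqrt(9614)/ 4239565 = -0.10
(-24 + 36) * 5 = 60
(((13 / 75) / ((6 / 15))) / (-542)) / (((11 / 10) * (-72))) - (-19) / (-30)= -4077943 / 6438960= -0.63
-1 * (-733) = 733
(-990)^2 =980100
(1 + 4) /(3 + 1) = 5 /4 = 1.25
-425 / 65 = -85 / 13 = -6.54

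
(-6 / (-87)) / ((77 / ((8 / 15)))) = 16 / 33495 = 0.00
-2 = -2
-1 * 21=-21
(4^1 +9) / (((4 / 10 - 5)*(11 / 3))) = -195 / 253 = -0.77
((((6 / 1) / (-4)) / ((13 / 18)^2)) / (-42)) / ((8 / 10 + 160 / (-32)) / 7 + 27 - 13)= 405 / 79261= 0.01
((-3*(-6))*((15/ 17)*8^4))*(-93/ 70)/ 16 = -642816/ 119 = -5401.82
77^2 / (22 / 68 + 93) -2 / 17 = 3420616 / 53941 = 63.41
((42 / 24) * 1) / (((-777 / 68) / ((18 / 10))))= -51 / 185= -0.28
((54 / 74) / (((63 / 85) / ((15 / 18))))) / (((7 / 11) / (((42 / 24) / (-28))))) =-4675 / 58016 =-0.08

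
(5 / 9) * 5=25 / 9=2.78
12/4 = 3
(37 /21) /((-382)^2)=37 /3064404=0.00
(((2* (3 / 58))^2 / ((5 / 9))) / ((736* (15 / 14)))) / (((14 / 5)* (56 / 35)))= 27 / 4951808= 0.00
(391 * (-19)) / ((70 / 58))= -215441 / 35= -6155.46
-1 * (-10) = 10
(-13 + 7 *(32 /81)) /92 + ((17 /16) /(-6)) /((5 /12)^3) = -2383937 /931500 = -2.56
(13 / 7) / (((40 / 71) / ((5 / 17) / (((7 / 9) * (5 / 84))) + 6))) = 2769 / 68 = 40.72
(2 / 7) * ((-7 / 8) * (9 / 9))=-1 / 4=-0.25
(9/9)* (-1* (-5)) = 5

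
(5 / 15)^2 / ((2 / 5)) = 5 / 18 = 0.28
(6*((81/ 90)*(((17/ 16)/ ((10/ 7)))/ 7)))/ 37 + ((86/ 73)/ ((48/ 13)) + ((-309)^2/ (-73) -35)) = -8703427979/ 6482400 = -1342.62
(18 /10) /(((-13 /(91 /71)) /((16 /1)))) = -1008 /355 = -2.84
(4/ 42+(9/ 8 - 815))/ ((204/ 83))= -11347345/ 34272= -331.10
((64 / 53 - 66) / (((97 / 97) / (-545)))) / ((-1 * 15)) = -374306 / 159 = -2354.13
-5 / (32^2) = -5 / 1024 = -0.00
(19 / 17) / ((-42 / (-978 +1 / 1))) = 18563 / 714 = 26.00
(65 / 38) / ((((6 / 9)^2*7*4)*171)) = 65 / 80864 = 0.00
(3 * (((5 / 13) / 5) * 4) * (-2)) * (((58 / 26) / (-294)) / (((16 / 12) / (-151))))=-13137 / 8281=-1.59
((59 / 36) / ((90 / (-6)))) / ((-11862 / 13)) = 767 / 6405480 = 0.00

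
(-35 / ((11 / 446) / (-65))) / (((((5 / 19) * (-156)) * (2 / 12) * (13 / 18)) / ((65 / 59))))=-13346550 / 649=-20564.79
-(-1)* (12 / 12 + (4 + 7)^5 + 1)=161053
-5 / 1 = -5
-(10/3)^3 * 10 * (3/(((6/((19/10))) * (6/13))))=-61750/81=-762.35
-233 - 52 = -285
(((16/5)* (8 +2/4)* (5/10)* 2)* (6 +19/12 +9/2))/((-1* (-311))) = 986/933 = 1.06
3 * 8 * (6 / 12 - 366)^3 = -1171853673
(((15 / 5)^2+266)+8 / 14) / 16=1929 / 112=17.22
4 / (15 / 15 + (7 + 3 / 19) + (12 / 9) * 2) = 228 / 617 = 0.37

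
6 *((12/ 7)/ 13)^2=864/ 8281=0.10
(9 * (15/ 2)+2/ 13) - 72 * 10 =-16961/ 26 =-652.35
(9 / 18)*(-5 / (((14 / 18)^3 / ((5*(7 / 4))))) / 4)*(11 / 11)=-18225 / 1568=-11.62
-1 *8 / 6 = -4 / 3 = -1.33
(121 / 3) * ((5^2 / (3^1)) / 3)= 3025 / 27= 112.04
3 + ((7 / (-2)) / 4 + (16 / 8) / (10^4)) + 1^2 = 3.13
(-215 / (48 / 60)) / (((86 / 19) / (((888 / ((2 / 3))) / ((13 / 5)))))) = -790875 / 26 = -30418.27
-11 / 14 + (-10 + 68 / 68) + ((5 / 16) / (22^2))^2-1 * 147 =-65816565585 / 419786752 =-156.79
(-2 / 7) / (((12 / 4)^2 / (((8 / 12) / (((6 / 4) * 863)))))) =-8 / 489321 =-0.00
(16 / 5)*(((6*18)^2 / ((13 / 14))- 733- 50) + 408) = 2534736 / 65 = 38995.94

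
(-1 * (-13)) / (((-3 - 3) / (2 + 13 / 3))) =-247 / 18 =-13.72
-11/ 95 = -0.12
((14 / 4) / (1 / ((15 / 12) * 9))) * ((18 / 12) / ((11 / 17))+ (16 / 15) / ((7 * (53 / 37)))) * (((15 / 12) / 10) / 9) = 296839 / 223872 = 1.33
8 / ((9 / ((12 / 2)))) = 5.33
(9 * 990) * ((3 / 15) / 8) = 891 / 4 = 222.75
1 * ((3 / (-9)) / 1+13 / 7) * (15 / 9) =160 / 63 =2.54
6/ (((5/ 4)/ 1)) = 24/ 5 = 4.80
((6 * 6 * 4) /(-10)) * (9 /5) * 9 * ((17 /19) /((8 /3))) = -37179 /475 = -78.27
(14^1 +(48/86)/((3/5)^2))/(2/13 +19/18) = 156468/12169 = 12.86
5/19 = 0.26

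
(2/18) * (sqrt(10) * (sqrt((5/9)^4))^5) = 9765625 * sqrt(10)/31381059609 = 0.00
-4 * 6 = -24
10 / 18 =5 / 9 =0.56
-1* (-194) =194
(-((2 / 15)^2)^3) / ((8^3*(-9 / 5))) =1 / 164025000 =0.00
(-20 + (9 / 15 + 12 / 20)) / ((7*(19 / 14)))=-188 / 95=-1.98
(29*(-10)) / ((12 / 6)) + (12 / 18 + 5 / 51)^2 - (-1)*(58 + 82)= -1276 / 289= -4.42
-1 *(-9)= 9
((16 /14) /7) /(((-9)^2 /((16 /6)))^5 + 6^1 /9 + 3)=786432 /124551443250073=0.00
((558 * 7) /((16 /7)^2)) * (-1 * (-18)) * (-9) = -7751457 /64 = -121116.52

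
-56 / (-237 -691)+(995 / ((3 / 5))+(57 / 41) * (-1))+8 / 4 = 23670661 / 14268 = 1659.00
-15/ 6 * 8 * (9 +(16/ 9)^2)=-19700/ 81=-243.21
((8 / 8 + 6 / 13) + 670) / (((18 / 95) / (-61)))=-216173.31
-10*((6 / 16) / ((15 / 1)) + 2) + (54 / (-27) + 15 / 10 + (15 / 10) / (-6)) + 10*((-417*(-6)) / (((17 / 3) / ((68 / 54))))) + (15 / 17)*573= 102758 / 17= 6044.59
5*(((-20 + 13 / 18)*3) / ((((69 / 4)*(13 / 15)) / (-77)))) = 1335950 / 897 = 1489.35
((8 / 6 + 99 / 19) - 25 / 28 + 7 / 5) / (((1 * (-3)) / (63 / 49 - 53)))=10184327 / 83790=121.55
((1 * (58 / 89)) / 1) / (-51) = -58 / 4539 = -0.01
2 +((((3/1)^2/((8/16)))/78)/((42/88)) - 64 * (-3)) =17698/91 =194.48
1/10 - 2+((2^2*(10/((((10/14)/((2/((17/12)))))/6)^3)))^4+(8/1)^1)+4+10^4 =9013974578922675330235123826214708779937/455173622835750781250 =19803376396824656142.31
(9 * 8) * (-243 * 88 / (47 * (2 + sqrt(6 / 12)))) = -12100.91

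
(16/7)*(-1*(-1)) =16/7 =2.29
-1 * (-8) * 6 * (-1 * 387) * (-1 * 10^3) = 18576000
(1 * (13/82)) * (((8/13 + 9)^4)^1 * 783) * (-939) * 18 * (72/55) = -23263358203125000/990847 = -23478254668.10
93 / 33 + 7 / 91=414 / 143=2.90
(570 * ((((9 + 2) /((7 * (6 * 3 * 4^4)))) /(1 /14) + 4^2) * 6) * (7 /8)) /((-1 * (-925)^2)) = -39235 /700928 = -0.06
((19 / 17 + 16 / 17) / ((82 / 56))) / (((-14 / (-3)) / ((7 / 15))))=98 / 697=0.14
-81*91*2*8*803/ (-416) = 455301/ 2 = 227650.50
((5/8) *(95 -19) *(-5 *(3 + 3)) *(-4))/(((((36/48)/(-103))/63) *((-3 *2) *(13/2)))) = 16438800/13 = 1264523.08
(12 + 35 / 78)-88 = -5893 / 78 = -75.55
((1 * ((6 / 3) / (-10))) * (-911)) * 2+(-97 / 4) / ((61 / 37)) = 349.69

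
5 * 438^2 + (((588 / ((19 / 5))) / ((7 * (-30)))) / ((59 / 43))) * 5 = 1075282610 / 1121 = 959217.31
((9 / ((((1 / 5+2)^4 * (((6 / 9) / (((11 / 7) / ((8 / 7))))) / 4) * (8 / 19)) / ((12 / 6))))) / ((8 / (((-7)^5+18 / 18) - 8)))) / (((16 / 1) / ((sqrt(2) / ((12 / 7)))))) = -6289486875 * sqrt(2) / 5451776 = -1631.52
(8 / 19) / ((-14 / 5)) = -20 / 133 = -0.15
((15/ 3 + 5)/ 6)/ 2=5/ 6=0.83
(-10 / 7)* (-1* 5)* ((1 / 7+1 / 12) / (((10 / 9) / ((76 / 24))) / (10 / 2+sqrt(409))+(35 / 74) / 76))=-8949190 / 1134007+4942090* sqrt(409) / 1134007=80.25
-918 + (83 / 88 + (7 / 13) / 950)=-498328367 / 543400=-917.06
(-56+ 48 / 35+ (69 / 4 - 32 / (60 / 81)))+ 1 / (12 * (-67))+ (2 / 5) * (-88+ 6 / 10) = -4064113 / 35175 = -115.54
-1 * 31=-31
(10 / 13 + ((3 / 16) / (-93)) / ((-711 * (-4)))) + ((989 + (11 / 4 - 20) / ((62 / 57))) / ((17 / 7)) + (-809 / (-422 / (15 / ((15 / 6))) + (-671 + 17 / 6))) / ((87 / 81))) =173372452470677 / 430745095872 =402.49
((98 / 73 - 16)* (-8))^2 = 73273600 / 5329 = 13749.97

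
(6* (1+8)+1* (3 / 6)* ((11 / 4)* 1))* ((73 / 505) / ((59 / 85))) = 549763 / 47672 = 11.53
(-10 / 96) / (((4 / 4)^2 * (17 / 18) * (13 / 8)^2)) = -120 / 2873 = -0.04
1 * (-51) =-51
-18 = -18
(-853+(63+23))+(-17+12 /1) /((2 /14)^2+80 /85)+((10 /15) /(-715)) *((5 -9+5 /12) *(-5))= -58967993 /76362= -772.22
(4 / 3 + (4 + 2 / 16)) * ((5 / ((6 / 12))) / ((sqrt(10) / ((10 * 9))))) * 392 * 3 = 577710 * sqrt(10) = 1826879.43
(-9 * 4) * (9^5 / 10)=-1062882 / 5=-212576.40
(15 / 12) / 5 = 1 / 4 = 0.25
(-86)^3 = -636056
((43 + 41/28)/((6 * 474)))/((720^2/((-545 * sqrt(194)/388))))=-9047 * sqrt(194)/213561556992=-0.00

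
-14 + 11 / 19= -255 / 19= -13.42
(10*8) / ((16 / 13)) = 65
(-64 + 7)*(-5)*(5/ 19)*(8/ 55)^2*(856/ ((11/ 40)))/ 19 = 6574080/ 25289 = 259.96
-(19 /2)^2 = -361 /4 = -90.25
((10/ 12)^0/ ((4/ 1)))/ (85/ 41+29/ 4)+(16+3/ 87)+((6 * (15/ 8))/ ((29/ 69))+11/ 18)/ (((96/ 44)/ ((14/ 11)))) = 613583017/ 19155312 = 32.03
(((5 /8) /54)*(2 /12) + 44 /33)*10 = 17305 /1296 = 13.35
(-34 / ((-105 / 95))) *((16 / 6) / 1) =5168 / 63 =82.03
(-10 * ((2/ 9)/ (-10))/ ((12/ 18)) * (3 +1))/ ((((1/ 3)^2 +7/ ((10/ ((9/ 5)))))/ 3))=1800/ 617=2.92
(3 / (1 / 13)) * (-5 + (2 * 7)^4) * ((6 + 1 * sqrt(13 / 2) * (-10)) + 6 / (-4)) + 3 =13482267 / 2-7490145 * sqrt(26) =-31451262.01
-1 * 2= -2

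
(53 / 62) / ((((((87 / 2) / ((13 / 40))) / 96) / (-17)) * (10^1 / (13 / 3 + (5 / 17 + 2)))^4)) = -2.01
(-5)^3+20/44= -1370/11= -124.55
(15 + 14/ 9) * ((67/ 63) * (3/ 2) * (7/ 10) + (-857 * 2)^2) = 26263906223/ 540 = 48636863.38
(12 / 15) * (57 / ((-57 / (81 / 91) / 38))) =-12312 / 455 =-27.06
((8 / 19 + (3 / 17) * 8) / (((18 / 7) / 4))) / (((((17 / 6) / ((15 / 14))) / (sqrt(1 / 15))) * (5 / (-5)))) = -0.28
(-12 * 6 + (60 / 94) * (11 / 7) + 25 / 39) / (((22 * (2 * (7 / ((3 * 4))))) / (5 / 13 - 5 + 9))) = -4677819 / 389207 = -12.02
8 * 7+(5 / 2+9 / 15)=591 / 10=59.10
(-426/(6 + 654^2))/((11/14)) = -0.00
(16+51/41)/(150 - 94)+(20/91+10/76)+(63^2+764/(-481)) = 83262603693/20983144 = 3968.07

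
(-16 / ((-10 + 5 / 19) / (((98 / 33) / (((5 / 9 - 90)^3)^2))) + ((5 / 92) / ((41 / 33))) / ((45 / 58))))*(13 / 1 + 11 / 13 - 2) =44435199186 / 393600822508114436059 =0.00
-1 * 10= -10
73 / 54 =1.35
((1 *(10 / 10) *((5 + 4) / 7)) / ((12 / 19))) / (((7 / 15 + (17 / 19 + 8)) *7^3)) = 16245 / 25623472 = 0.00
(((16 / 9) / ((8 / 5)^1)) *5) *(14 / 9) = 8.64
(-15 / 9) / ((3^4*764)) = -5 / 185652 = -0.00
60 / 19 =3.16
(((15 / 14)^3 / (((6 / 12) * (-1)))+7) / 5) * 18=56061 / 3430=16.34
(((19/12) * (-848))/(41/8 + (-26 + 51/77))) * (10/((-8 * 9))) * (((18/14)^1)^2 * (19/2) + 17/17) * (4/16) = -90665245/2353239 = -38.53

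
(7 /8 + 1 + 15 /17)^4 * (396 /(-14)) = -1957763671875 /1197357056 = -1635.07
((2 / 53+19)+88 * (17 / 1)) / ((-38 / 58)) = -2328613 / 1007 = -2312.43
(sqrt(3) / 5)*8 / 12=0.23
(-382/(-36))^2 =36481/324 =112.60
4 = 4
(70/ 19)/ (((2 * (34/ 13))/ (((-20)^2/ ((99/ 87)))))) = 2639000/ 10659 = 247.58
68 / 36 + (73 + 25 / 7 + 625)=44318 / 63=703.46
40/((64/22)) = 55/4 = 13.75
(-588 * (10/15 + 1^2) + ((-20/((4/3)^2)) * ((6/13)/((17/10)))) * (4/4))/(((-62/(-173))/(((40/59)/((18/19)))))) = -7141171850/3637881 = -1963.00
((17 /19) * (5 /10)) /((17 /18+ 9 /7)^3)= 17003196 /421572779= 0.04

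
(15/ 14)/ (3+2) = 3/ 14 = 0.21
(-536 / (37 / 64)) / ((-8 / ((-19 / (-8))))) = 10184 / 37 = 275.24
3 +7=10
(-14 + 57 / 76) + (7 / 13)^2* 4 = -8173 / 676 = -12.09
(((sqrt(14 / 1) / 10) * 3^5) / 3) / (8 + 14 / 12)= 243 * sqrt(14) / 275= 3.31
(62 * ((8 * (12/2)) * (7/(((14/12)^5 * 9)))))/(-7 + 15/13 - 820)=-2089152/1611071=-1.30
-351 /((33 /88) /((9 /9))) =-936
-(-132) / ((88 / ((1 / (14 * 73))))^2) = 0.00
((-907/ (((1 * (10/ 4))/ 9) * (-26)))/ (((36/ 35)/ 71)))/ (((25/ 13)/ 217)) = 97819043/ 100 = 978190.43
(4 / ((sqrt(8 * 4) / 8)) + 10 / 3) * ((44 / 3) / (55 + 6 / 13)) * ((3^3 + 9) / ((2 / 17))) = 194480 / 721 + 233376 * sqrt(2) / 721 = 727.49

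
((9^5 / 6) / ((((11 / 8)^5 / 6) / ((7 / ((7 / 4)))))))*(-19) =-147053740032 / 161051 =-913088.03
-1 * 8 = -8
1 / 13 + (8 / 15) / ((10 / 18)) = 1.04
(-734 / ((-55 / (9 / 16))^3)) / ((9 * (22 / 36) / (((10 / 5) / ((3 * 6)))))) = 29727 / 1874048000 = 0.00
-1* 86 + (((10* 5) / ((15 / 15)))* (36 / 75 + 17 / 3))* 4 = 3430 / 3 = 1143.33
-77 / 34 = -2.26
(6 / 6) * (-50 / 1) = -50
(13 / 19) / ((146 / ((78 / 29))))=507 / 40223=0.01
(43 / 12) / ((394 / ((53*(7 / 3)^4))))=5471879 / 382968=14.29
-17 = -17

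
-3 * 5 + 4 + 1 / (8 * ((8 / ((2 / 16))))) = -5631 / 512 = -11.00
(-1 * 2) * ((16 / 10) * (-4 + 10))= -96 / 5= -19.20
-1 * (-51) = 51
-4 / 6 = -2 / 3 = -0.67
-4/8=-1/2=-0.50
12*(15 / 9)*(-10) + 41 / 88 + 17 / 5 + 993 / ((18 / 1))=-186077 / 1320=-140.97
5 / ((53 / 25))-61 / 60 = 1.34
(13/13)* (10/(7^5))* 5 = 50/16807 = 0.00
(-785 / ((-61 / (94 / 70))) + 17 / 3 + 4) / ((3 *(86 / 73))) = 1259980 / 165249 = 7.62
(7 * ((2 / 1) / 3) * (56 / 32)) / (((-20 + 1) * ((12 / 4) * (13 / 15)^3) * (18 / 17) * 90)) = -20825 / 9016488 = -0.00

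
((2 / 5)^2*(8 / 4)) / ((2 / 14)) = 56 / 25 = 2.24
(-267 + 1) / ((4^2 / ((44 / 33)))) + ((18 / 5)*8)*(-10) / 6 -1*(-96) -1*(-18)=263 / 6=43.83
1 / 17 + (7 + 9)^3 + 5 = 69718 / 17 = 4101.06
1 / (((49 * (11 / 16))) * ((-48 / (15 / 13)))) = -5 / 7007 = -0.00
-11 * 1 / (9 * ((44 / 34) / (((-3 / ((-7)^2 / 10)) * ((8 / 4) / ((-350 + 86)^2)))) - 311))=935 / 56587131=0.00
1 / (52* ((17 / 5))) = 0.01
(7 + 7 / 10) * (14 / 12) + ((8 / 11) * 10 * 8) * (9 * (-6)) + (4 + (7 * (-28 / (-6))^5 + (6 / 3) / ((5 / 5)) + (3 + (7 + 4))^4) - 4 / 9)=2714783969 / 53460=50781.59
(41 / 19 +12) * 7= 1883 / 19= 99.11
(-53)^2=2809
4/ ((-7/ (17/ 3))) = -68/ 21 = -3.24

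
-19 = -19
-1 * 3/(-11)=3/11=0.27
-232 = -232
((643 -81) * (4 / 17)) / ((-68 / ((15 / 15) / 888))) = -281 / 128316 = -0.00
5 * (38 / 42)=4.52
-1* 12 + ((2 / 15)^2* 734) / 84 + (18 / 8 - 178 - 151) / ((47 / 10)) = -36138679 / 444150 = -81.37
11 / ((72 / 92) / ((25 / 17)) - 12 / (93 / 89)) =-196075 / 195214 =-1.00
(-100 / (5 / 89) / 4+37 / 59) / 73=-26218 / 4307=-6.09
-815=-815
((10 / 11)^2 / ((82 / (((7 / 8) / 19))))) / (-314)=-175 / 118389304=-0.00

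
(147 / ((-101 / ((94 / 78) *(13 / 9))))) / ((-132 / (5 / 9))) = 11515 / 1079892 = 0.01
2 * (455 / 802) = 455 / 401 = 1.13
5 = 5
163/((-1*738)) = -163/738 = -0.22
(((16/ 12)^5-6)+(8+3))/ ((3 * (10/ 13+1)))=1.74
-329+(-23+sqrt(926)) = -352+sqrt(926) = -321.57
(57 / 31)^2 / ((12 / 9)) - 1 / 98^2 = 11700793 / 4614722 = 2.54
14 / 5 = 2.80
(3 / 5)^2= 9 / 25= 0.36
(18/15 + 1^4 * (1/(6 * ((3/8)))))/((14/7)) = 37/45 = 0.82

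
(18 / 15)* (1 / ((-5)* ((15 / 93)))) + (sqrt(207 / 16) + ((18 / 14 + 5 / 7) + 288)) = 3* sqrt(23) / 4 + 36064 / 125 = 292.11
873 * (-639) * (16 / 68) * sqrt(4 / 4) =-2231388 / 17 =-131258.12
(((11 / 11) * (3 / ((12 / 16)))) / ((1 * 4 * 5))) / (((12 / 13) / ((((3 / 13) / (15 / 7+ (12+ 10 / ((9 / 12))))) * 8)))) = 42 / 2885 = 0.01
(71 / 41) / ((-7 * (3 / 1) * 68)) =-71 / 58548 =-0.00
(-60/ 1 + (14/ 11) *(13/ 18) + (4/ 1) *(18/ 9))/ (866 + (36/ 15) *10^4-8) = -5057/ 2460942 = -0.00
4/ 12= 0.33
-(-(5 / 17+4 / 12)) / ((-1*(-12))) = 8 / 153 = 0.05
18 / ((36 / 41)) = 20.50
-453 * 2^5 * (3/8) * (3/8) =-4077/2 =-2038.50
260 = 260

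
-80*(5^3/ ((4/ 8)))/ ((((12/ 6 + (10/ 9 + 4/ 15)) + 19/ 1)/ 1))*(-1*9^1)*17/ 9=15300000/ 1007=15193.64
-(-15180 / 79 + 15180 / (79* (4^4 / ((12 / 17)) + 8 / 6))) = 1377585 / 7189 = 191.62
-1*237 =-237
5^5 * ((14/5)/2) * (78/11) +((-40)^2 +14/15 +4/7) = 32624.23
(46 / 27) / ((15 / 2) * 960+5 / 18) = 4 / 16905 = 0.00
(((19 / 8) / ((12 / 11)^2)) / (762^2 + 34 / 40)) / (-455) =-2299 / 304350804576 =-0.00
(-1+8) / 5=7 / 5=1.40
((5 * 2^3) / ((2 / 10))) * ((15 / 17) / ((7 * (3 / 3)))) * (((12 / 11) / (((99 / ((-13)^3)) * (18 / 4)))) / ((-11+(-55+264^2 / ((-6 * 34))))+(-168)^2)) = -0.00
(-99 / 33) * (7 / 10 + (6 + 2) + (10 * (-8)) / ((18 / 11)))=3617 / 30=120.57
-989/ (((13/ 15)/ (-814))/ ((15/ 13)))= 181135350/ 169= 1071806.80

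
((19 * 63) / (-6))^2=159201 / 4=39800.25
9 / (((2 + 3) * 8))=9 / 40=0.22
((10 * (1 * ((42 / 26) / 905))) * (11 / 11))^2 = 1764 / 5536609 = 0.00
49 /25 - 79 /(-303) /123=1828156 /931725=1.96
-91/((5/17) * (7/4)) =-884/5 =-176.80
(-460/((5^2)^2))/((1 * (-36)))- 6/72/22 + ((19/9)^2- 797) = -706141159/891000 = -792.53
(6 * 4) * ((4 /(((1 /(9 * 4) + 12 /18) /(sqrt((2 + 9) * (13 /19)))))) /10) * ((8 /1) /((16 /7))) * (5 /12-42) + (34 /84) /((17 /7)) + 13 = 79 /6-251496 * sqrt(2717) /2375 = -5506.49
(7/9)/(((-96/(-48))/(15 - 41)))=-91/9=-10.11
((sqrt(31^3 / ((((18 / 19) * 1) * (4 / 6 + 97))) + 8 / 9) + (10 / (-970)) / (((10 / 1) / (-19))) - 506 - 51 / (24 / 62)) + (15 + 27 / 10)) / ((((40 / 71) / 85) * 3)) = -483950271 / 15520 + 6035 * sqrt(39913046) / 42192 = -30278.70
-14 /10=-7 /5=-1.40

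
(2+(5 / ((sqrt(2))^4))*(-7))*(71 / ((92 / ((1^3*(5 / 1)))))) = -9585 / 368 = -26.05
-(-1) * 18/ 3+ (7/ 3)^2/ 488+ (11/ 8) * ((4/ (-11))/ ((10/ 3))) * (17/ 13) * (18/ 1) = 708101/ 285480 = 2.48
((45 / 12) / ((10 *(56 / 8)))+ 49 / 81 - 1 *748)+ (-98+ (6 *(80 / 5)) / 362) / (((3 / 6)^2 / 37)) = -12489371641 / 821016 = -15212.09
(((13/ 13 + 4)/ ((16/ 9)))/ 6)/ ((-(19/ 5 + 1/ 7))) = -175/ 1472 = -0.12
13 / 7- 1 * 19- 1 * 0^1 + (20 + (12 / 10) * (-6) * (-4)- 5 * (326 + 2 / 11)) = -615712 / 385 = -1599.25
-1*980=-980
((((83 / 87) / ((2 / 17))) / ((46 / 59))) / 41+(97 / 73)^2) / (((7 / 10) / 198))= 83238469215 / 145732163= 571.17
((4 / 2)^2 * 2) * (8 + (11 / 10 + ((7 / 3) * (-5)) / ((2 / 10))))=-5908 / 15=-393.87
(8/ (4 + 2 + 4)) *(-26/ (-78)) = 4/ 15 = 0.27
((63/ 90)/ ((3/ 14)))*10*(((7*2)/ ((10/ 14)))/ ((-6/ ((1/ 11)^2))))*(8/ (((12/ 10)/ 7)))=-134456/ 3267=-41.16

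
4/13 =0.31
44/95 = 0.46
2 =2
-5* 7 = -35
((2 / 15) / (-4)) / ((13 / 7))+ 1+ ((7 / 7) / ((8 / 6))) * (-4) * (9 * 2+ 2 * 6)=-34717 / 390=-89.02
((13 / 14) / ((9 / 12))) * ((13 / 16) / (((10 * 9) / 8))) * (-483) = -3887 / 90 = -43.19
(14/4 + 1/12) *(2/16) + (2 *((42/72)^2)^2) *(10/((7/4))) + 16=46063/2592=17.77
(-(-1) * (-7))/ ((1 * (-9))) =7/ 9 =0.78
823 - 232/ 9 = 7175/ 9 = 797.22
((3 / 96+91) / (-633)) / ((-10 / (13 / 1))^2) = -164099 / 675200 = -0.24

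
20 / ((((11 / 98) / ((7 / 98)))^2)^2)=48020 / 14641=3.28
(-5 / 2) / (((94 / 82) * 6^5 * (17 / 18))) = -205 / 690336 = -0.00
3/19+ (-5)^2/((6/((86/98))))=21307/5586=3.81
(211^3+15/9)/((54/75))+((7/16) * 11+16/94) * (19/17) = 4503453242611/345168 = 13047134.27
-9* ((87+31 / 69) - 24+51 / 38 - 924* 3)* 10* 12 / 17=1277694180 / 7429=171987.37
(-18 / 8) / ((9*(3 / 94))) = -47 / 6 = -7.83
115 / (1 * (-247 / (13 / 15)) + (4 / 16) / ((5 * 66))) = -151800 / 376199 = -0.40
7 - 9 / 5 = 26 / 5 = 5.20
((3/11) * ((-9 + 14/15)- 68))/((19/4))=-4564/1045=-4.37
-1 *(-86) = 86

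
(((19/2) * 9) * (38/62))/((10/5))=3249/124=26.20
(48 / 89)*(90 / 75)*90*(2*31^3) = 308873088 / 89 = 3470484.13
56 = 56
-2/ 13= -0.15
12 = 12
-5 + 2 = -3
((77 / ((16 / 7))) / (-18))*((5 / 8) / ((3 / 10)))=-13475 / 3456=-3.90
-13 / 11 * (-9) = 117 / 11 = 10.64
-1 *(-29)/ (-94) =-29/ 94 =-0.31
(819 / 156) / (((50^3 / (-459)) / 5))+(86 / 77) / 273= -194021419 / 2102100000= -0.09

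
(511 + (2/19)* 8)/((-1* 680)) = -1945/2584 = -0.75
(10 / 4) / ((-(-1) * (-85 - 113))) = -5 / 396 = -0.01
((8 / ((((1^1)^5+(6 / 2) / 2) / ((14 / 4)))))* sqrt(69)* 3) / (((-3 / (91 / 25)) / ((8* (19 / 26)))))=-29792* sqrt(69) / 125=-1979.77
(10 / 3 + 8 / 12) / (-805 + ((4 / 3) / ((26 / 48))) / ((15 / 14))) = -780 / 156527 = -0.00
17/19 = 0.89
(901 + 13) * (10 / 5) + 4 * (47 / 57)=104384 / 57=1831.30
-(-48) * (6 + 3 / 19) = 5616 / 19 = 295.58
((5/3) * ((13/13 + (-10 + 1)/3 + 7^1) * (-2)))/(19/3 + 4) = -50/31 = -1.61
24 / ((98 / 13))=156 / 49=3.18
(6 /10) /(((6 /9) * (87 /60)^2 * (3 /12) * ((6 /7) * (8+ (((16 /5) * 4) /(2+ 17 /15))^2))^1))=463890 /5733097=0.08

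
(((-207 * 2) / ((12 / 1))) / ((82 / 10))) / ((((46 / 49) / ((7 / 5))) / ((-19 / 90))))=6517 / 4920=1.32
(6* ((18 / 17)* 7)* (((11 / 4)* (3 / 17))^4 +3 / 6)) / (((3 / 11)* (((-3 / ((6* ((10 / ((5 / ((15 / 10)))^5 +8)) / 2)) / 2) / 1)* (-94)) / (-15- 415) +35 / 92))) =-49450224478052475 / 9806395283419472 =-5.04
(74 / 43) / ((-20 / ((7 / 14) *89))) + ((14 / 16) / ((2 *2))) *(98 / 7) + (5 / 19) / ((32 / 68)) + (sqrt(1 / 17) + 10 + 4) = sqrt(17) / 17 + 901487 / 65360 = 14.04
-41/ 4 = -10.25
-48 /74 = -24 /37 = -0.65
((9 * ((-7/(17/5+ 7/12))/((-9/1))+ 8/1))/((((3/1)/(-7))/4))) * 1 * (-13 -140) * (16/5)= 402764544/1195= 337041.46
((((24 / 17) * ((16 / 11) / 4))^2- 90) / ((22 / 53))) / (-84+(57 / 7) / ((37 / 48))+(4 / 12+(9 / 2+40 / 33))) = 43075243638 / 13427851217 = 3.21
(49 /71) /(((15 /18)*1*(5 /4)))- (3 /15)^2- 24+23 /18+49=171893 /6390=26.90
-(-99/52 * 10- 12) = 807/26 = 31.04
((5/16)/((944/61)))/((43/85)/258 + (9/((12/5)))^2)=77775/54169552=0.00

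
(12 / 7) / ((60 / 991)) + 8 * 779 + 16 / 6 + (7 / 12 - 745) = 772599 / 140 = 5518.56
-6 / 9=-2 / 3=-0.67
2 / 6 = 1 / 3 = 0.33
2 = 2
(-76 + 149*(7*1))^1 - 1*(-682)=1649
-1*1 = -1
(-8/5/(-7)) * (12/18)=16/105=0.15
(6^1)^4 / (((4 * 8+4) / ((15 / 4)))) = 135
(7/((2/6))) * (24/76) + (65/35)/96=6.65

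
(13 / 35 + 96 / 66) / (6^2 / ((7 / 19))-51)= 703 / 17985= 0.04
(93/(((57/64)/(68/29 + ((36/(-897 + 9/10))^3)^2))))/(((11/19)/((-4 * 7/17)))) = -92517087060958418142893056/132816778511713575375283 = -696.58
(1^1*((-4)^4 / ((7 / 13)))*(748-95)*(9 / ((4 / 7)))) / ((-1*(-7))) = 4889664 / 7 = 698523.43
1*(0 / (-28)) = 0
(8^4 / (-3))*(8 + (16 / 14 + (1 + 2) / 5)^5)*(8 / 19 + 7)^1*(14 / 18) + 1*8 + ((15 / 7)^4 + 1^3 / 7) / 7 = -1704286482936784 / 8981240625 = -189760.70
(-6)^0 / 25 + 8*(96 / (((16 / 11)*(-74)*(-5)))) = 1357 / 925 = 1.47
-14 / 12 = -7 / 6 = -1.17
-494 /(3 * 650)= -19 /75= -0.25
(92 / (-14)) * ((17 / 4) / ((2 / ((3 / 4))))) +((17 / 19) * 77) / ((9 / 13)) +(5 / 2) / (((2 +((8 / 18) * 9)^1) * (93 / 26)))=52934111 / 593712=89.16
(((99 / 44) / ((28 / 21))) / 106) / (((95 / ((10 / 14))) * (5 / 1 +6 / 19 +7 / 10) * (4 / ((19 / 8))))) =0.00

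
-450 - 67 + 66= -451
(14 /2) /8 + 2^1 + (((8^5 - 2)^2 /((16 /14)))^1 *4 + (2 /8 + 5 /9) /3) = 811649732215 /216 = 3757637649.14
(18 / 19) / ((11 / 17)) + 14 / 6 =2381 / 627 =3.80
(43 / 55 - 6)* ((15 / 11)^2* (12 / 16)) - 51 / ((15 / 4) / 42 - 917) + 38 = 30.78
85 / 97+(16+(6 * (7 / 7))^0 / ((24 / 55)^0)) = 1734 / 97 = 17.88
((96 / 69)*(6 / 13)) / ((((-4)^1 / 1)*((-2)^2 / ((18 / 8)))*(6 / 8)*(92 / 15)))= -135 / 6877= -0.02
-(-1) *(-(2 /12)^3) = -1 /216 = -0.00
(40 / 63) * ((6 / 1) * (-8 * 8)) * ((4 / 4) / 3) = -5120 / 63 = -81.27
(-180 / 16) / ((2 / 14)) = -315 / 4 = -78.75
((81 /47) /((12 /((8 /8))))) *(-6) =-81 /94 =-0.86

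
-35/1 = -35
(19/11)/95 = 1/55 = 0.02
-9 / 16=-0.56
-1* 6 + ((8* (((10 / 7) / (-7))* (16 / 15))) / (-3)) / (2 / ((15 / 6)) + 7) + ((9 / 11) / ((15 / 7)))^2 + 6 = 11456759 / 52026975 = 0.22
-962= -962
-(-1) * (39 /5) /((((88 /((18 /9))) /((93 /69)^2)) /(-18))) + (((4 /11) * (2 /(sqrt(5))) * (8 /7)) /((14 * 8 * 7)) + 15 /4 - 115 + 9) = -12574477 /116380 + 4 * sqrt(5) /18865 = -108.05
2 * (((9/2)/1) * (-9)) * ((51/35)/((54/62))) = -4743/35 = -135.51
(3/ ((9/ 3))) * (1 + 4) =5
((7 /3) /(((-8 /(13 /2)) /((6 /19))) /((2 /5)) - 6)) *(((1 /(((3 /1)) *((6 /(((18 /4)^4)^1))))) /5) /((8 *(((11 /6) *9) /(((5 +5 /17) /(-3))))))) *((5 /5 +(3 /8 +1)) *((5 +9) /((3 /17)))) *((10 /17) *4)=14705145 /3674176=4.00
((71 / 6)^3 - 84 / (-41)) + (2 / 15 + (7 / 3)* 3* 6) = 75328139 / 44280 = 1701.18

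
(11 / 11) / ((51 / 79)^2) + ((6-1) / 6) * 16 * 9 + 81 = 529042 / 2601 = 203.40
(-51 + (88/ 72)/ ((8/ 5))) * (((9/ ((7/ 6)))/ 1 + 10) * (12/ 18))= -112127/ 189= -593.26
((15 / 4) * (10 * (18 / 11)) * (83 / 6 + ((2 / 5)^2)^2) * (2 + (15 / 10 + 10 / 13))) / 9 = 5768781 / 14300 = 403.41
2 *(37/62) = 37/31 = 1.19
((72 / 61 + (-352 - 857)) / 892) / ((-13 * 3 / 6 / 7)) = 1.46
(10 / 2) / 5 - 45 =-44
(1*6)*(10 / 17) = 60 / 17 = 3.53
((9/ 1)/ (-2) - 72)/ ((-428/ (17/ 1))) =2601/ 856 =3.04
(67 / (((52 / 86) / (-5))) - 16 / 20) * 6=-216387 / 65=-3329.03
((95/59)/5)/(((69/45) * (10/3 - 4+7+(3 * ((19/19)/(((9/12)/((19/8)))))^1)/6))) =0.03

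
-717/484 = -1.48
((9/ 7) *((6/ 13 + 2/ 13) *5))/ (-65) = -72/ 1183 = -0.06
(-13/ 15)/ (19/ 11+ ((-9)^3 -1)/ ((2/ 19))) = 143/ 1143990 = 0.00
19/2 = 9.50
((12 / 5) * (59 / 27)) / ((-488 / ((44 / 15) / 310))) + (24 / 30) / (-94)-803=-803.01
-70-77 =-147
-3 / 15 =-1 / 5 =-0.20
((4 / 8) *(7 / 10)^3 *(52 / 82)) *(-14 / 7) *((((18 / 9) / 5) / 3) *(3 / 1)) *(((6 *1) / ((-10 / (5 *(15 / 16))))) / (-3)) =-13377 / 164000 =-0.08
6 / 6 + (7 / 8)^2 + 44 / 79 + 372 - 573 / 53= 97409387 / 267968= 363.51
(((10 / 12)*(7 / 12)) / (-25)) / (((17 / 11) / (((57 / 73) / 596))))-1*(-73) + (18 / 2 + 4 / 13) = 94969243381 / 1153832160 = 82.31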